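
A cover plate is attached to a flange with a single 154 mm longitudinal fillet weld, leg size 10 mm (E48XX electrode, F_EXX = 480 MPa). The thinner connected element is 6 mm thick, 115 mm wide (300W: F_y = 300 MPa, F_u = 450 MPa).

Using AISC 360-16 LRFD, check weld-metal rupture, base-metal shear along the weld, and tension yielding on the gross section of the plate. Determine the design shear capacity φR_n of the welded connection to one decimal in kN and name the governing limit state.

Weld metal: throat = 0.707×10 = 7.07 mm, L = 154 mm. φR_n = 0.75 × 0.6 × 480 × 7.07 × 154 = 235.2 kN.
Base metal shear (6 mm plate): yield φR_n = 1.0×0.6×300×6×154 = 166.3 kN; rupture φR_n = 0.75×0.6×450×6×154 = 187.1 kN; take 166.3 kN (yield).
Tension yield (gross): A_g = 115×6 = 690 mm². φR_n = 0.90 × 300 × 690 = 186.3 kN.
Governing: min(235.2, 166.3, 186.3) = 166.3 kN → base-metal shear.

166.3 kN (base-metal shear governs)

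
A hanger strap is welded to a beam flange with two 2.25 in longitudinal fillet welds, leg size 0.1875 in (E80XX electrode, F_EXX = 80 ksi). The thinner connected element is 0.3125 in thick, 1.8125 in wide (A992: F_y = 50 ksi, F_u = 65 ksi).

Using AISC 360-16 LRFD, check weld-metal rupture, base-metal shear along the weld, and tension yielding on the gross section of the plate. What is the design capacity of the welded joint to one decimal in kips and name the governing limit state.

Weld metal: throat = 0.707×0.1875 = 0.13256 in, L = 2×2.25 = 4.5 in. φR_n = 0.75 × 0.6 × 80 × 0.13256 × 4.5 = 21.5 kips.
Base metal shear (0.3125 in plate): yield φR_n = 1.0×0.6×50×0.3125×4.5 = 42.2 kips; rupture φR_n = 0.75×0.6×65×0.3125×4.5 = 41.1 kips; take 41.1 kips (rupture).
Tension yield (gross): A_g = 1.8125×0.3125 = 0.56641 in². φR_n = 0.90 × 50 × 0.56641 = 25.5 kips.
Governing: min(21.5, 41.1, 25.5) = 21.5 kips → weld metal.

21.5 kips (weld metal governs)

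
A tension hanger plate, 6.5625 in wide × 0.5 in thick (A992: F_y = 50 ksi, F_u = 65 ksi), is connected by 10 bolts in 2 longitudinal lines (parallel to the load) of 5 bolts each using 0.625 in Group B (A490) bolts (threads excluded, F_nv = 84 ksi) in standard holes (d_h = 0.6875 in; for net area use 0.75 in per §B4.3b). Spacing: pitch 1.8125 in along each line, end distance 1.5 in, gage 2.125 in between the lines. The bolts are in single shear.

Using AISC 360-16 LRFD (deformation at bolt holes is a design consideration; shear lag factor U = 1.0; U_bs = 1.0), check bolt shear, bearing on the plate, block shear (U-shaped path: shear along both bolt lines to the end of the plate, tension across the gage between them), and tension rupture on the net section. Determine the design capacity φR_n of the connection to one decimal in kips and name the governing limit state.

Bolt shear: A_b = π(0.625)²/4 = 0.3068 in². φR_n = 0.75 × 84 × 0.3068 × 10 × 1 = 193.3 kips.
Bearing (0.5 in plate, F_u = 65 ksi): end bolts L_c = 1.5 − 0.6875/2 = 1.15625, R_n = min(1.2×1.15625×0.5×65, 2.4×0.625×0.5×65) = 45.094 kips/bolt; interior L_c = 1.8125 − 0.6875 = 1.125, R_n = 43.875 kips/bolt. φR_n = 0.75 × (2×45.094 + 8×43.875) = 330.9 kips.
Block shear: shear path 2×[1.5+4×1.8125] = 2×8.75 in, A_gv = 8.75, A_nv = 2×(8.75 − 4.5×0.75)×0.5 = 5.375 in²; tension across gage: (2.125 − 1×0.75)×0.5 = 0.6875 in². R_n = min(0.6×65×5.375, 0.6×50×8.75) + 1.0×65×0.6875 = min(209.63, 262.5) + 44.688 = 254.32 kips. φR_n = 0.75 × 254.32 = 190.7 kips.
Tension rupture (net): A_n = (6.5625 − 2×0.75)×0.5 = 2.5313 in² (U = 1.0, A_e = A_n). φR_n = 0.75 × 65 × 2.5313 = 123.4 kips.
Governing: min(193.3, 330.9, 190.7, 123.4) = 123.4 kips → net-section rupture.

123.4 kips (net-section rupture governs)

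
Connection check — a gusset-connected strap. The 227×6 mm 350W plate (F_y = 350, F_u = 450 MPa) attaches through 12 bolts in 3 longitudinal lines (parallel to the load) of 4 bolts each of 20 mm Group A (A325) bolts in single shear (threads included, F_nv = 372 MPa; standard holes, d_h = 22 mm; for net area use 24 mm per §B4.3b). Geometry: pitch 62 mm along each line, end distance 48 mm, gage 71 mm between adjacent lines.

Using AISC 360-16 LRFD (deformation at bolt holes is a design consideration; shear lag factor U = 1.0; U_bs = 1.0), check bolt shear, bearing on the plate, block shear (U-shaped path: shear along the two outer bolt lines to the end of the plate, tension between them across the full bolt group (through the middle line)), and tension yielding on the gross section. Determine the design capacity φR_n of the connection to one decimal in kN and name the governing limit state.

Bolt shear: A_b = π(20)²/4 = 314.16 mm². φR_n = 0.75 × 372 × 314.16 × 12 × 1 = 1051.8 kN.
Bearing (6 mm plate, F_u = 450 MPa): end bolts L_c = 48 − 22/2 = 37, R_n = min(1.2×37×6×450, 2.4×20×6×450) = 119.88 kN/bolt; interior L_c = 62 − 22 = 40, R_n = 129.6 kN/bolt. φR_n = 0.75 × (3×119.88 + 9×129.6) = 1144.5 kN.
Block shear: shear path 2×[48+3×62] = 2×234 mm, A_gv = 2808, A_nv = 2×(234 − 3.5×24)×6 = 1800 mm²; tension across gage: (142 − 2×24)×6 = 564 mm². R_n = min(0.6×450×1800, 0.6×350×2808) + 1.0×450×564 = min(486, 589.68) + 253.8 = 739.8 kN. φR_n = 0.75 × 739.8 = 554.9 kN.
Tension yield (gross): A_g = 227×6 = 1362 mm². φR_n = 0.90 × 350 × 1362 = 429.0 kN.
Governing: min(1051.8, 1144.5, 554.9, 429.0) = 429.0 kN → gross-section yield.

429.0 kN (gross-section yield governs)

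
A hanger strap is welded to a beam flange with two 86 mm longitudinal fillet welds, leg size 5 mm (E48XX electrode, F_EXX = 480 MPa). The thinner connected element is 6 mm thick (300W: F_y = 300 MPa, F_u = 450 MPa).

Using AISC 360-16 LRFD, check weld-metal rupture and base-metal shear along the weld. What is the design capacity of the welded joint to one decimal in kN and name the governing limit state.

131.3 kN (weld metal governs)

Weld metal: throat = 0.707×5 = 3.535 mm, L = 2×86 = 172 mm. φR_n = 0.75 × 0.6 × 480 × 3.535 × 172 = 131.3 kN.
Base metal shear (6 mm plate): yield φR_n = 1.0×0.6×300×6×172 = 185.8 kN; rupture φR_n = 0.75×0.6×450×6×172 = 209.0 kN; take 185.8 kN (yield).
Governing: min(131.3, 185.8) = 131.3 kN → weld metal.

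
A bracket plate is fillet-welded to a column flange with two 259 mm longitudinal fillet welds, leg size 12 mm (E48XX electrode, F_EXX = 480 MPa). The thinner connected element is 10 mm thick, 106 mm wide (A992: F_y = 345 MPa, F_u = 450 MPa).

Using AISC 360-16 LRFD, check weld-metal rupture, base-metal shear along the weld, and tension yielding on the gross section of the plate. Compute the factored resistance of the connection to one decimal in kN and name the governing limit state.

329.1 kN (gross-section yield governs)

Weld metal: throat = 0.707×12 = 8.484 mm, L = 2×259 = 518 mm. φR_n = 0.75 × 0.6 × 480 × 8.484 × 518 = 949.3 kN.
Base metal shear (10 mm plate): yield φR_n = 1.0×0.6×345×10×518 = 1072.3 kN; rupture φR_n = 0.75×0.6×450×10×518 = 1049.0 kN; take 1049.0 kN (rupture).
Tension yield (gross): A_g = 106×10 = 1060 mm². φR_n = 0.90 × 345 × 1060 = 329.1 kN.
Governing: min(949.3, 1049.0, 329.1) = 329.1 kN → gross-section yield.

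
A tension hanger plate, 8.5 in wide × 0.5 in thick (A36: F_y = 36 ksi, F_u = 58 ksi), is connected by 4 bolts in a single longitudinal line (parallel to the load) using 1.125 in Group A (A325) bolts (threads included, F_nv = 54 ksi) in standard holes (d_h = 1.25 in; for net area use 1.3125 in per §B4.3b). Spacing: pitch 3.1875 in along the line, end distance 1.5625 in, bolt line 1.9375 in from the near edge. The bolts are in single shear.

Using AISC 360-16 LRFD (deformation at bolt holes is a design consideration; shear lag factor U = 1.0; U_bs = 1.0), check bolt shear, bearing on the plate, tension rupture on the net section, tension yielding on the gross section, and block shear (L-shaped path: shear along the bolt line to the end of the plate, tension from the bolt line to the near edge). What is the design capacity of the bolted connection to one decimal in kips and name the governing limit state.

113.1 kips (block shear governs)

Bolt shear: A_b = π(1.125)²/4 = 0.99402 in². φR_n = 0.75 × 54 × 0.99402 × 4 × 1 = 161.0 kips.
Bearing (0.5 in plate, F_u = 58 ksi): end bolts L_c = 1.5625 − 1.25/2 = 0.9375, R_n = min(1.2×0.9375×0.5×58, 2.4×1.125×0.5×58) = 32.625 kips/bolt; interior L_c = 3.1875 − 1.25 = 1.9375, R_n = 67.425 kips/bolt. φR_n = 0.75 × (1×32.625 + 3×67.425) = 176.2 kips.
Tension rupture (net): A_n = (8.5 − 1×1.3125)×0.5 = 3.5938 in² (U = 1.0, A_e = A_n). φR_n = 0.75 × 58 × 3.5938 = 156.3 kips.
Tension yield (gross): A_g = 8.5×0.5 = 4.25 in². φR_n = 0.90 × 36 × 4.25 = 137.7 kips.
Block shear: shear path 1×[1.5625+3×3.1875] = 1×11.125 in, A_gv = 5.5625, A_nv = 1×(11.125 − 3.5×1.3125)×0.5 = 3.2656 in²; tension to near edge: (1.9375 − 0.5×1.3125)×0.5 = 0.64063 in². R_n = min(0.6×58×3.2656, 0.6×36×5.5625) + 1.0×58×0.64063 = min(113.64, 120.15) + 37.157 = 150.8 kips. φR_n = 0.75 × 150.8 = 113.1 kips.
Governing: min(161.0, 176.2, 156.3, 137.7, 113.1) = 113.1 kips → block shear.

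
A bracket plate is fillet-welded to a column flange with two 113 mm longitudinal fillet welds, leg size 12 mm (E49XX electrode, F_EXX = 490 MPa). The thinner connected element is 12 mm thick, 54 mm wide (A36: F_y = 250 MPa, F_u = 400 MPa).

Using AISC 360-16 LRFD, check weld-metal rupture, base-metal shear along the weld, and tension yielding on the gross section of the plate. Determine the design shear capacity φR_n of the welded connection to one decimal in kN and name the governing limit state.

Weld metal: throat = 0.707×12 = 8.484 mm, L = 2×113 = 226 mm. φR_n = 0.75 × 0.6 × 490 × 8.484 × 226 = 422.8 kN.
Base metal shear (12 mm plate): yield φR_n = 1.0×0.6×250×12×226 = 406.8 kN; rupture φR_n = 0.75×0.6×400×12×226 = 488.2 kN; take 406.8 kN (yield).
Tension yield (gross): A_g = 54×12 = 648 mm². φR_n = 0.90 × 250 × 648 = 145.8 kN.
Governing: min(422.8, 406.8, 145.8) = 145.8 kN → gross-section yield.

145.8 kN (gross-section yield governs)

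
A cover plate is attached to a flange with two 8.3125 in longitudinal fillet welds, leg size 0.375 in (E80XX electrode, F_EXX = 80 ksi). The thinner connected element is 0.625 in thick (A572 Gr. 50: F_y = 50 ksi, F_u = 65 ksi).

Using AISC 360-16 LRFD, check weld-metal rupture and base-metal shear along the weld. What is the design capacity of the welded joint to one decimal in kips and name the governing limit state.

Weld metal: throat = 0.707×0.375 = 0.26513 in, L = 2×8.3125 = 16.625 in. φR_n = 0.75 × 0.6 × 80 × 0.26513 × 16.625 = 158.7 kips.
Base metal shear (0.625 in plate): yield φR_n = 1.0×0.6×50×0.625×16.625 = 311.7 kips; rupture φR_n = 0.75×0.6×65×0.625×16.625 = 303.9 kips; take 303.9 kips (rupture).
Governing: min(158.7, 303.9) = 158.7 kips → weld metal.

158.7 kips (weld metal governs)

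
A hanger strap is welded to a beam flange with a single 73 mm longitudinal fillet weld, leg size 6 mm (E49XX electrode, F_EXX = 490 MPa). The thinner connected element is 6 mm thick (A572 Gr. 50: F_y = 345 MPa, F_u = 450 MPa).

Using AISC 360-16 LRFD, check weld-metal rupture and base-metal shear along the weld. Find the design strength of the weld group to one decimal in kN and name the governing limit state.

Weld metal: throat = 0.707×6 = 4.242 mm, L = 73 mm. φR_n = 0.75 × 0.6 × 490 × 4.242 × 73 = 68.3 kN.
Base metal shear (6 mm plate): yield φR_n = 1.0×0.6×345×6×73 = 90.7 kN; rupture φR_n = 0.75×0.6×450×6×73 = 88.7 kN; take 88.7 kN (rupture).
Governing: min(68.3, 88.7) = 68.3 kN → weld metal.

68.3 kN (weld metal governs)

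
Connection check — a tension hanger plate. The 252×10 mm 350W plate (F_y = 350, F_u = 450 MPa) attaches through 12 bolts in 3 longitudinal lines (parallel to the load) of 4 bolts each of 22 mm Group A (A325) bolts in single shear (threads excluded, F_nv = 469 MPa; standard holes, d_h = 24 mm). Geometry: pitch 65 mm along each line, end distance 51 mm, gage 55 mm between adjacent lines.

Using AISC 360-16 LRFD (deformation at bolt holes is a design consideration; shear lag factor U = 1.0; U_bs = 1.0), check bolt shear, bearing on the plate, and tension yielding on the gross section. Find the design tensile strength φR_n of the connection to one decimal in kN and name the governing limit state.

793.8 kN (gross-section yield governs)

Bolt shear: A_b = π(22)²/4 = 380.13 mm². φR_n = 0.75 × 469 × 380.13 × 12 × 1 = 1604.5 kN.
Bearing (10 mm plate, F_u = 450 MPa): end bolts L_c = 51 − 24/2 = 39, R_n = min(1.2×39×10×450, 2.4×22×10×450) = 210.6 kN/bolt; interior L_c = 65 − 24 = 41, R_n = 221.4 kN/bolt. φR_n = 0.75 × (3×210.6 + 9×221.4) = 1968.3 kN.
Tension yield (gross): A_g = 252×10 = 2520 mm². φR_n = 0.90 × 350 × 2520 = 793.8 kN.
Governing: min(1604.5, 1968.3, 793.8) = 793.8 kN → gross-section yield.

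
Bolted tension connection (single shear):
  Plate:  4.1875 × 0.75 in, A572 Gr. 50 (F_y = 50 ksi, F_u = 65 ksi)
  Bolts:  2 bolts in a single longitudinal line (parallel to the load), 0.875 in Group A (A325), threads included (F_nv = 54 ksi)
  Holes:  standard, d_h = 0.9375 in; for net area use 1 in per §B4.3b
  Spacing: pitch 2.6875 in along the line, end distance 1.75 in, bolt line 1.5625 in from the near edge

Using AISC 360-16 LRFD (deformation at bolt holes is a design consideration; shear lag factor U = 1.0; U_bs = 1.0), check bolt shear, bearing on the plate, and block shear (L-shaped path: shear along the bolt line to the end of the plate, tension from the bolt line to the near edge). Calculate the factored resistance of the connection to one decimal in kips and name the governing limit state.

48.7 kips (bolt shear governs)

Bolt shear: A_b = π(0.875)²/4 = 0.60132 in². φR_n = 0.75 × 54 × 0.60132 × 2 × 1 = 48.7 kips.
Bearing (0.75 in plate, F_u = 65 ksi): end bolts L_c = 1.75 − 0.9375/2 = 1.28125, R_n = min(1.2×1.28125×0.75×65, 2.4×0.875×0.75×65) = 74.953 kips/bolt; interior L_c = 2.6875 − 0.9375 = 1.75, R_n = 102.38 kips/bolt. φR_n = 0.75 × (1×74.953 + 1×102.38) = 133.0 kips.
Block shear: shear path 1×[1.75+1×2.6875] = 1×4.4375 in, A_gv = 3.3281, A_nv = 1×(4.4375 − 1.5×1)×0.75 = 2.2031 in²; tension to near edge: (1.5625 − 0.5×1)×0.75 = 0.79688 in². R_n = min(0.6×65×2.2031, 0.6×50×3.3281) + 1.0×65×0.79688 = min(85.921, 99.843) + 51.797 = 137.72 kips. φR_n = 0.75 × 137.72 = 103.3 kips.
Governing: min(48.7, 133.0, 103.3) = 48.7 kips → bolt shear.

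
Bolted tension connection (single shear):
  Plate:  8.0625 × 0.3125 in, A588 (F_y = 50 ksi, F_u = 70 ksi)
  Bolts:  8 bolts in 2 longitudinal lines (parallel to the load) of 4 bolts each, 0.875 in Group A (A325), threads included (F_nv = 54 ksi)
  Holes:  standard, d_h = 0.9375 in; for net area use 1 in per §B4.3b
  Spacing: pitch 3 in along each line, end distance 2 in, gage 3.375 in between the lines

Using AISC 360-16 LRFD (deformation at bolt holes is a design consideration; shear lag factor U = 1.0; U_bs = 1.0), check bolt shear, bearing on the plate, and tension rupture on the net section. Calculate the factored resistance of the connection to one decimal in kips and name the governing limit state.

Bolt shear: A_b = π(0.875)²/4 = 0.60132 in². φR_n = 0.75 × 54 × 0.60132 × 8 × 1 = 194.8 kips.
Bearing (0.3125 in plate, F_u = 70 ksi): end bolts L_c = 2 − 0.9375/2 = 1.53125, R_n = min(1.2×1.53125×0.3125×70, 2.4×0.875×0.3125×70) = 40.195 kips/bolt; interior L_c = 3 − 0.9375 = 2.0625, R_n = 45.938 kips/bolt. φR_n = 0.75 × (2×40.195 + 6×45.938) = 267.0 kips.
Tension rupture (net): A_n = (8.0625 − 2×1)×0.3125 = 1.8945 in² (U = 1.0, A_e = A_n). φR_n = 0.75 × 70 × 1.8945 = 99.5 kips.
Governing: min(194.8, 267.0, 99.5) = 99.5 kips → net-section rupture.

99.5 kips (net-section rupture governs)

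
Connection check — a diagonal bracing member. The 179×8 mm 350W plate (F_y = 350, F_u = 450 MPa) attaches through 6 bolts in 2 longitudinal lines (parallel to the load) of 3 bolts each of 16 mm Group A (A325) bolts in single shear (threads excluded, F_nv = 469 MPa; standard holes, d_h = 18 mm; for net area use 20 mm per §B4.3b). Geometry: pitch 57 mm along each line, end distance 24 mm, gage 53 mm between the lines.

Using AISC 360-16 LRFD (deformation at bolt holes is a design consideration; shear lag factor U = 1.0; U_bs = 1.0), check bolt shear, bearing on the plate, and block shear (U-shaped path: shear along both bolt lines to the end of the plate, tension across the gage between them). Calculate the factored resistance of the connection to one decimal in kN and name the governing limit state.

Bolt shear: A_b = π(16)²/4 = 201.06 mm². φR_n = 0.75 × 469 × 201.06 × 6 × 1 = 424.3 kN.
Bearing (8 mm plate, F_u = 450 MPa): end bolts L_c = 24 − 18/2 = 15, R_n = min(1.2×15×8×450, 2.4×16×8×450) = 64.8 kN/bolt; interior L_c = 57 − 18 = 39, R_n = 138.24 kN/bolt. φR_n = 0.75 × (2×64.8 + 4×138.24) = 511.9 kN.
Block shear: shear path 2×[24+2×57] = 2×138 mm, A_gv = 2208, A_nv = 2×(138 − 2.5×20)×8 = 1408 mm²; tension across gage: (53 − 1×20)×8 = 264 mm². R_n = min(0.6×450×1408, 0.6×350×2208) + 1.0×450×264 = min(380.16, 463.68) + 118.8 = 498.96 kN. φR_n = 0.75 × 498.96 = 374.2 kN.
Governing: min(424.3, 511.9, 374.2) = 374.2 kN → block shear.

374.2 kN (block shear governs)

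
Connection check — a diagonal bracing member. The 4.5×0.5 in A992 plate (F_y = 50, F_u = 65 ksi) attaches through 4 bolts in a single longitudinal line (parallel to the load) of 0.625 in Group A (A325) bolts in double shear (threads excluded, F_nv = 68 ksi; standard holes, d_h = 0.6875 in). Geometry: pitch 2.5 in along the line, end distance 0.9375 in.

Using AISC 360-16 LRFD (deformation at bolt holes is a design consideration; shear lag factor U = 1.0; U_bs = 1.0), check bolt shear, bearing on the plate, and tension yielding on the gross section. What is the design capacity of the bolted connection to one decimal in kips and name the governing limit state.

101.3 kips (gross-section yield governs)

Bolt shear: A_b = π(0.625)²/4 = 0.3068 in². φR_n = 0.75 × 68 × 0.3068 × 4 × 2 = 125.2 kips.
Bearing (0.5 in plate, F_u = 65 ksi): end bolts L_c = 0.9375 − 0.6875/2 = 0.59375, R_n = min(1.2×0.59375×0.5×65, 2.4×0.625×0.5×65) = 23.156 kips/bolt; interior L_c = 2.5 − 0.6875 = 1.8125, R_n = 48.75 kips/bolt. φR_n = 0.75 × (1×23.156 + 3×48.75) = 127.1 kips.
Tension yield (gross): A_g = 4.5×0.5 = 2.25 in². φR_n = 0.90 × 50 × 2.25 = 101.3 kips.
Governing: min(125.2, 127.1, 101.3) = 101.3 kips → gross-section yield.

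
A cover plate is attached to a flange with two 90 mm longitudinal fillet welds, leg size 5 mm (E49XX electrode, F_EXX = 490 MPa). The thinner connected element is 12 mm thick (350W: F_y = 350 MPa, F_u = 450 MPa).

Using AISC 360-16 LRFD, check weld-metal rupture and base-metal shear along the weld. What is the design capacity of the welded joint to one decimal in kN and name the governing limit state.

Weld metal: throat = 0.707×5 = 3.535 mm, L = 2×90 = 180 mm. φR_n = 0.75 × 0.6 × 490 × 3.535 × 180 = 140.3 kN.
Base metal shear (12 mm plate): yield φR_n = 1.0×0.6×350×12×180 = 453.6 kN; rupture φR_n = 0.75×0.6×450×12×180 = 437.4 kN; take 437.4 kN (rupture).
Governing: min(140.3, 437.4) = 140.3 kN → weld metal.

140.3 kN (weld metal governs)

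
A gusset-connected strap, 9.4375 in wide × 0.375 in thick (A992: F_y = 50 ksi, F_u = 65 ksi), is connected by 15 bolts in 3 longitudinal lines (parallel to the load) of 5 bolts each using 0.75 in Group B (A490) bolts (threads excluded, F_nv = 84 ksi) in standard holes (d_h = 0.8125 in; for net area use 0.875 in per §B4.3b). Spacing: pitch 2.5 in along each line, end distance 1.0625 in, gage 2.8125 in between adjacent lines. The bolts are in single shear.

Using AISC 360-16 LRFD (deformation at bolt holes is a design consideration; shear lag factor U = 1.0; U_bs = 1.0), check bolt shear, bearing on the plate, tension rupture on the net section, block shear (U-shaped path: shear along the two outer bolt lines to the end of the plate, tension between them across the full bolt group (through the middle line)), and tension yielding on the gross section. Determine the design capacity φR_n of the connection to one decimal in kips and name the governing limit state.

124.5 kips (net-section rupture governs)

Bolt shear: A_b = π(0.75)²/4 = 0.44179 in². φR_n = 0.75 × 84 × 0.44179 × 15 × 1 = 417.5 kips.
Bearing (0.375 in plate, F_u = 65 ksi): end bolts L_c = 1.0625 − 0.8125/2 = 0.65625, R_n = min(1.2×0.65625×0.375×65, 2.4×0.75×0.375×65) = 19.195 kips/bolt; interior L_c = 2.5 − 0.8125 = 1.6875, R_n = 43.875 kips/bolt. φR_n = 0.75 × (3×19.195 + 12×43.875) = 438.1 kips.
Tension rupture (net): A_n = (9.4375 − 3×0.875)×0.375 = 2.5547 in² (U = 1.0, A_e = A_n). φR_n = 0.75 × 65 × 2.5547 = 124.5 kips.
Block shear: shear path 2×[1.0625+4×2.5] = 2×11.0625 in, A_gv = 8.2969, A_nv = 2×(11.0625 − 4.5×0.875)×0.375 = 5.3438 in²; tension across gage: (5.625 − 2×0.875)×0.375 = 1.4531 in². R_n = min(0.6×65×5.3438, 0.6×50×8.2969) + 1.0×65×1.4531 = min(208.41, 248.91) + 94.452 = 302.86 kips. φR_n = 0.75 × 302.86 = 227.1 kips.
Tension yield (gross): A_g = 9.4375×0.375 = 3.5391 in². φR_n = 0.90 × 50 × 3.5391 = 159.3 kips.
Governing: min(417.5, 438.1, 124.5, 227.1, 159.3) = 124.5 kips → net-section rupture.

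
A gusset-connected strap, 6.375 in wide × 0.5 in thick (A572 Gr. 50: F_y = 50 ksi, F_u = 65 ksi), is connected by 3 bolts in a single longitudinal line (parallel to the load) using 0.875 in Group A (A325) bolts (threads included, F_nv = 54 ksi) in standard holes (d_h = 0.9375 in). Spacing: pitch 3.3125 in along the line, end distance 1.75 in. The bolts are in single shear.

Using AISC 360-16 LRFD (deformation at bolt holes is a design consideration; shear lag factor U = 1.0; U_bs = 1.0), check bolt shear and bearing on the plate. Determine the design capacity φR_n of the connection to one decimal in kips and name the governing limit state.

73.1 kips (bolt shear governs)

Bolt shear: A_b = π(0.875)²/4 = 0.60132 in². φR_n = 0.75 × 54 × 0.60132 × 3 × 1 = 73.1 kips.
Bearing (0.5 in plate, F_u = 65 ksi): end bolts L_c = 1.75 − 0.9375/2 = 1.28125, R_n = min(1.2×1.28125×0.5×65, 2.4×0.875×0.5×65) = 49.969 kips/bolt; interior L_c = 3.3125 − 0.9375 = 2.375, R_n = 68.25 kips/bolt. φR_n = 0.75 × (1×49.969 + 2×68.25) = 139.9 kips.
Governing: min(73.1, 139.9) = 73.1 kips → bolt shear.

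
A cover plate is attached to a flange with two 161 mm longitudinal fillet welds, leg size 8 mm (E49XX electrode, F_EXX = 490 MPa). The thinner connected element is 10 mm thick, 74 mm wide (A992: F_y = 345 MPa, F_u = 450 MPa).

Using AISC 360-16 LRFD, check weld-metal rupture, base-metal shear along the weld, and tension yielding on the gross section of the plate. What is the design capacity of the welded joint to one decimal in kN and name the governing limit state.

Weld metal: throat = 0.707×8 = 5.656 mm, L = 2×161 = 322 mm. φR_n = 0.75 × 0.6 × 490 × 5.656 × 322 = 401.6 kN.
Base metal shear (10 mm plate): yield φR_n = 1.0×0.6×345×10×322 = 666.5 kN; rupture φR_n = 0.75×0.6×450×10×322 = 652.1 kN; take 652.1 kN (rupture).
Tension yield (gross): A_g = 74×10 = 740 mm². φR_n = 0.90 × 345 × 740 = 229.8 kN.
Governing: min(401.6, 652.1, 229.8) = 229.8 kN → gross-section yield.

229.8 kN (gross-section yield governs)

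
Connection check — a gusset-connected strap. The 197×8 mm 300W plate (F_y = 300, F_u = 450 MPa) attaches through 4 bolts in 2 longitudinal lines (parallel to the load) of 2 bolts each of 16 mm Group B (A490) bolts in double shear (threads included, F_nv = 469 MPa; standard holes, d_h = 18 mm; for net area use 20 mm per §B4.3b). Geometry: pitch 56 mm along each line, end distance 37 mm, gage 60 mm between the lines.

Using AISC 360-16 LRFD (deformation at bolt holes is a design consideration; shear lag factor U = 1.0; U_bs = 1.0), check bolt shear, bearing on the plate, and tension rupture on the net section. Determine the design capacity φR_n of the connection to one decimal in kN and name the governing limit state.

Bolt shear: A_b = π(16)²/4 = 201.06 mm². φR_n = 0.75 × 469 × 201.06 × 4 × 2 = 565.8 kN.
Bearing (8 mm plate, F_u = 450 MPa): end bolts L_c = 37 − 18/2 = 28, R_n = min(1.2×28×8×450, 2.4×16×8×450) = 120.96 kN/bolt; interior L_c = 56 − 18 = 38, R_n = 138.24 kN/bolt. φR_n = 0.75 × (2×120.96 + 2×138.24) = 388.8 kN.
Tension rupture (net): A_n = (197 − 2×20)×8 = 1256 mm² (U = 1.0, A_e = A_n). φR_n = 0.75 × 450 × 1256 = 423.9 kN.
Governing: min(565.8, 388.8, 423.9) = 388.8 kN → bearing.

388.8 kN (bearing governs)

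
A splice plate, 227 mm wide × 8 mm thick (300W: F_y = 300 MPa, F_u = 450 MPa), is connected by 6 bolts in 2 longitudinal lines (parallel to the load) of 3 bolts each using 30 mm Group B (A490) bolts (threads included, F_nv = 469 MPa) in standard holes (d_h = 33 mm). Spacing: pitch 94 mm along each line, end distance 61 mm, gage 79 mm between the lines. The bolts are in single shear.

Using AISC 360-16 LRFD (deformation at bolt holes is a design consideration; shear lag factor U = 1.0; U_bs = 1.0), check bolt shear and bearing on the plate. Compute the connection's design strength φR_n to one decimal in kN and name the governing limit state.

Bolt shear: A_b = π(30)²/4 = 706.86 mm². φR_n = 0.75 × 469 × 706.86 × 6 × 1 = 1491.8 kN.
Bearing (8 mm plate, F_u = 450 MPa): end bolts L_c = 61 − 33/2 = 44.5, R_n = min(1.2×44.5×8×450, 2.4×30×8×450) = 192.24 kN/bolt; interior L_c = 94 − 33 = 61, R_n = 259.2 kN/bolt. φR_n = 0.75 × (2×192.24 + 4×259.2) = 1066.0 kN.
Governing: min(1491.8, 1066.0) = 1066.0 kN → bearing.

1066.0 kN (bearing governs)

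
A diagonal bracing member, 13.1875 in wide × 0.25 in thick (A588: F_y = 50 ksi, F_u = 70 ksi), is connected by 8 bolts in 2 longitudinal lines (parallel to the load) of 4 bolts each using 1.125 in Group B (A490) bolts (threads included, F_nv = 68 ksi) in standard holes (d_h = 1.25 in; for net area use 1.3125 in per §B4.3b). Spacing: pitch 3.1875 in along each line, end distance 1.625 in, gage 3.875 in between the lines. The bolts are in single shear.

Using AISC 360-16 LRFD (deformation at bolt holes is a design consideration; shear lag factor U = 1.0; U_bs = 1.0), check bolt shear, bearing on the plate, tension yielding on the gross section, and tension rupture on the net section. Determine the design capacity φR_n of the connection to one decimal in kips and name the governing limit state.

Bolt shear: A_b = π(1.125)²/4 = 0.99402 in². φR_n = 0.75 × 68 × 0.99402 × 8 × 1 = 405.6 kips.
Bearing (0.25 in plate, F_u = 70 ksi): end bolts L_c = 1.625 − 1.25/2 = 1, R_n = min(1.2×1×0.25×70, 2.4×1.125×0.25×70) = 21 kips/bolt; interior L_c = 3.1875 − 1.25 = 1.9375, R_n = 40.688 kips/bolt. φR_n = 0.75 × (2×21 + 6×40.688) = 214.6 kips.
Tension yield (gross): A_g = 13.1875×0.25 = 3.2969 in². φR_n = 0.90 × 50 × 3.2969 = 148.4 kips.
Tension rupture (net): A_n = (13.1875 − 2×1.3125)×0.25 = 2.6406 in² (U = 1.0, A_e = A_n). φR_n = 0.75 × 70 × 2.6406 = 138.6 kips.
Governing: min(405.6, 214.6, 148.4, 138.6) = 138.6 kips → net-section rupture.

138.6 kips (net-section rupture governs)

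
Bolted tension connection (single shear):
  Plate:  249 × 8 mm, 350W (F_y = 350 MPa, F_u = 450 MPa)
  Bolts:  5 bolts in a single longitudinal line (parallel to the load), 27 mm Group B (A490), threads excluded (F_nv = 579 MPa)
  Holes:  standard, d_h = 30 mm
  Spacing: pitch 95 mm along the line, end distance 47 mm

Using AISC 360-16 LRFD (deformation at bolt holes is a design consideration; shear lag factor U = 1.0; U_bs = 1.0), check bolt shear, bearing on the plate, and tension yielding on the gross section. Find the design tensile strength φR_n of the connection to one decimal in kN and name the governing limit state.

Bolt shear: A_b = π(27)²/4 = 572.56 mm². φR_n = 0.75 × 579 × 572.56 × 5 × 1 = 1243.2 kN.
Bearing (8 mm plate, F_u = 450 MPa): end bolts L_c = 47 − 30/2 = 32, R_n = min(1.2×32×8×450, 2.4×27×8×450) = 138.24 kN/bolt; interior L_c = 95 − 30 = 65, R_n = 233.28 kN/bolt. φR_n = 0.75 × (1×138.24 + 4×233.28) = 803.5 kN.
Tension yield (gross): A_g = 249×8 = 1992 mm². φR_n = 0.90 × 350 × 1992 = 627.5 kN.
Governing: min(1243.2, 803.5, 627.5) = 627.5 kN → gross-section yield.

627.5 kN (gross-section yield governs)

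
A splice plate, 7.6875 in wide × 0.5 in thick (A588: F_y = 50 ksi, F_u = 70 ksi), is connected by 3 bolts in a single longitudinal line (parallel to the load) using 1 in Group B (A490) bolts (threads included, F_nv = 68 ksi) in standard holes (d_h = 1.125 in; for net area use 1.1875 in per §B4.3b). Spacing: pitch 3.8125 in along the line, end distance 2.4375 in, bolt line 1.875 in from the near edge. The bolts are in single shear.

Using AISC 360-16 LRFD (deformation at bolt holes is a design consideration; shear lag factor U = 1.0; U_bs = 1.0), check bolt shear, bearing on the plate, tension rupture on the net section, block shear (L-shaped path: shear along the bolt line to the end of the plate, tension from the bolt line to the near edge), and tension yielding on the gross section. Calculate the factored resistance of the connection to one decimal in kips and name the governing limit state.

120.2 kips (bolt shear governs)

Bolt shear: A_b = π(1)²/4 = 0.7854 in². φR_n = 0.75 × 68 × 0.7854 × 3 × 1 = 120.2 kips.
Bearing (0.5 in plate, F_u = 70 ksi): end bolts L_c = 2.4375 − 1.125/2 = 1.875, R_n = min(1.2×1.875×0.5×70, 2.4×1×0.5×70) = 78.75 kips/bolt; interior L_c = 3.8125 − 1.125 = 2.6875, R_n = 84 kips/bolt. φR_n = 0.75 × (1×78.75 + 2×84) = 185.1 kips.
Tension rupture (net): A_n = (7.6875 − 1×1.1875)×0.5 = 3.25 in² (U = 1.0, A_e = A_n). φR_n = 0.75 × 70 × 3.25 = 170.6 kips.
Block shear: shear path 1×[2.4375+2×3.8125] = 1×10.0625 in, A_gv = 5.0313, A_nv = 1×(10.0625 − 2.5×1.1875)×0.5 = 3.5469 in²; tension to near edge: (1.875 − 0.5×1.1875)×0.5 = 0.64063 in². R_n = min(0.6×70×3.5469, 0.6×50×5.0313) + 1.0×70×0.64063 = min(148.97, 150.94) + 44.844 = 193.81 kips. φR_n = 0.75 × 193.81 = 145.4 kips.
Tension yield (gross): A_g = 7.6875×0.5 = 3.8438 in². φR_n = 0.90 × 50 × 3.8438 = 173.0 kips.
Governing: min(120.2, 185.1, 170.6, 145.4, 173.0) = 120.2 kips → bolt shear.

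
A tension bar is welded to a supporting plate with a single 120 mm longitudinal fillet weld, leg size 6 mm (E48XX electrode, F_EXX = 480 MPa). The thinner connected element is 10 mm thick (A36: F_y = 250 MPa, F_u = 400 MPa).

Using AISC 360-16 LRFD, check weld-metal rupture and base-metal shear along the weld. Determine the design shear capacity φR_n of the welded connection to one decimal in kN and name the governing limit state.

110.0 kN (weld metal governs)

Weld metal: throat = 0.707×6 = 4.242 mm, L = 120 mm. φR_n = 0.75 × 0.6 × 480 × 4.242 × 120 = 110.0 kN.
Base metal shear (10 mm plate): yield φR_n = 1.0×0.6×250×10×120 = 180.0 kN; rupture φR_n = 0.75×0.6×400×10×120 = 216.0 kN; take 180.0 kN (yield).
Governing: min(110.0, 180.0) = 110.0 kN → weld metal.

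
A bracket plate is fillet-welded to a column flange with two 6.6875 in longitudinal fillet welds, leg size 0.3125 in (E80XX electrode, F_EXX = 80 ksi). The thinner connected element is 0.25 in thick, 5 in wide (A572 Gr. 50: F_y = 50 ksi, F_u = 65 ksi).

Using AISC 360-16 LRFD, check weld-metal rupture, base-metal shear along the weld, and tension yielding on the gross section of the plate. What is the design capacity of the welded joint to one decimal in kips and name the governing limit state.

Weld metal: throat = 0.707×0.3125 = 0.22094 in, L = 2×6.6875 = 13.375 in. φR_n = 0.75 × 0.6 × 80 × 0.22094 × 13.375 = 106.4 kips.
Base metal shear (0.25 in plate): yield φR_n = 1.0×0.6×50×0.25×13.375 = 100.3 kips; rupture φR_n = 0.75×0.6×65×0.25×13.375 = 97.8 kips; take 97.8 kips (rupture).
Tension yield (gross): A_g = 5×0.25 = 1.25 in². φR_n = 0.90 × 50 × 1.25 = 56.3 kips.
Governing: min(106.4, 97.8, 56.3) = 56.3 kips → gross-section yield.

56.3 kips (gross-section yield governs)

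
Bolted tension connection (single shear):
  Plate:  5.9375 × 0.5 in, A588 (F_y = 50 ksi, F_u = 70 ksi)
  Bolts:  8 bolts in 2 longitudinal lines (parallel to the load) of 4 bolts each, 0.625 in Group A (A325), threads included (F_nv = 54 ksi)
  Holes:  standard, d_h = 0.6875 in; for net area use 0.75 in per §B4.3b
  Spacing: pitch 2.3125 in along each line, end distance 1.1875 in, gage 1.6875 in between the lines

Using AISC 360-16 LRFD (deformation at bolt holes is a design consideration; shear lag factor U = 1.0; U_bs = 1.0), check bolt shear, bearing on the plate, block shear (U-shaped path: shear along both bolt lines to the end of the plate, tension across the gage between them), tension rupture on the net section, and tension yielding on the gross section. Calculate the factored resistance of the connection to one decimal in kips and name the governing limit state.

Bolt shear: A_b = π(0.625)²/4 = 0.3068 in². φR_n = 0.75 × 54 × 0.3068 × 8 × 1 = 99.4 kips.
Bearing (0.5 in plate, F_u = 70 ksi): end bolts L_c = 1.1875 − 0.6875/2 = 0.84375, R_n = min(1.2×0.84375×0.5×70, 2.4×0.625×0.5×70) = 35.438 kips/bolt; interior L_c = 2.3125 − 0.6875 = 1.625, R_n = 52.5 kips/bolt. φR_n = 0.75 × (2×35.438 + 6×52.5) = 289.4 kips.
Block shear: shear path 2×[1.1875+3×2.3125] = 2×8.125 in, A_gv = 8.125, A_nv = 2×(8.125 − 3.5×0.75)×0.5 = 5.5 in²; tension across gage: (1.6875 − 1×0.75)×0.5 = 0.46875 in². R_n = min(0.6×70×5.5, 0.6×50×8.125) + 1.0×70×0.46875 = min(231, 243.75) + 32.813 = 263.81 kips. φR_n = 0.75 × 263.81 = 197.9 kips.
Tension rupture (net): A_n = (5.9375 − 2×0.75)×0.5 = 2.2188 in² (U = 1.0, A_e = A_n). φR_n = 0.75 × 70 × 2.2188 = 116.5 kips.
Tension yield (gross): A_g = 5.9375×0.5 = 2.9688 in². φR_n = 0.90 × 50 × 2.9688 = 133.6 kips.
Governing: min(99.4, 289.4, 197.9, 116.5, 133.6) = 99.4 kips → bolt shear.

99.4 kips (bolt shear governs)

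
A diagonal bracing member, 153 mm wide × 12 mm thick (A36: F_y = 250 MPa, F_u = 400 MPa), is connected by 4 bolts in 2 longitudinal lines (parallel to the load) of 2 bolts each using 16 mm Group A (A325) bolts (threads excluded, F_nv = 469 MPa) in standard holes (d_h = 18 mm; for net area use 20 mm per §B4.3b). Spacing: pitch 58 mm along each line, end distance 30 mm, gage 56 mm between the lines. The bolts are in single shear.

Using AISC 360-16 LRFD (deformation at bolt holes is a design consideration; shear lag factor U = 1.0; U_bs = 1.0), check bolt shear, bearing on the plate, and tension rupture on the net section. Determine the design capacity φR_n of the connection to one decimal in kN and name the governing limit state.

282.9 kN (bolt shear governs)

Bolt shear: A_b = π(16)²/4 = 201.06 mm². φR_n = 0.75 × 469 × 201.06 × 4 × 1 = 282.9 kN.
Bearing (12 mm plate, F_u = 400 MPa): end bolts L_c = 30 − 18/2 = 21, R_n = min(1.2×21×12×400, 2.4×16×12×400) = 120.96 kN/bolt; interior L_c = 58 − 18 = 40, R_n = 184.32 kN/bolt. φR_n = 0.75 × (2×120.96 + 2×184.32) = 457.9 kN.
Tension rupture (net): A_n = (153 − 2×20)×12 = 1356 mm² (U = 1.0, A_e = A_n). φR_n = 0.75 × 400 × 1356 = 406.8 kN.
Governing: min(282.9, 457.9, 406.8) = 282.9 kN → bolt shear.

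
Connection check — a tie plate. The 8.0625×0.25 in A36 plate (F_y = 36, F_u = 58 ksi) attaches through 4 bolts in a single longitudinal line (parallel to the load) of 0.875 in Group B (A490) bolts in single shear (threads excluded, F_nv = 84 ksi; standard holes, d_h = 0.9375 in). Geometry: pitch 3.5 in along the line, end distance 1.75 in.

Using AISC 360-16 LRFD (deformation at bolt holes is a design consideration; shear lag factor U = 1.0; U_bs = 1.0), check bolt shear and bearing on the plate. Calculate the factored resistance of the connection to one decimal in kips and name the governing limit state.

Bolt shear: A_b = π(0.875)²/4 = 0.60132 in². φR_n = 0.75 × 84 × 0.60132 × 4 × 1 = 151.5 kips.
Bearing (0.25 in plate, F_u = 58 ksi): end bolts L_c = 1.75 − 0.9375/2 = 1.28125, R_n = min(1.2×1.28125×0.25×58, 2.4×0.875×0.25×58) = 22.294 kips/bolt; interior L_c = 3.5 − 0.9375 = 2.5625, R_n = 30.45 kips/bolt. φR_n = 0.75 × (1×22.294 + 3×30.45) = 85.2 kips.
Governing: min(151.5, 85.2) = 85.2 kips → bearing.

85.2 kips (bearing governs)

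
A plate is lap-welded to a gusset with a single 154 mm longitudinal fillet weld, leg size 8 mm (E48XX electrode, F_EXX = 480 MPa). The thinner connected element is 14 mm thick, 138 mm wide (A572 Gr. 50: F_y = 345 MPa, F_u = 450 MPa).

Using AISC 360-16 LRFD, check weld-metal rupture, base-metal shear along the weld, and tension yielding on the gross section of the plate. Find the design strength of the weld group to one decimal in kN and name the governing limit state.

Weld metal: throat = 0.707×8 = 5.656 mm, L = 154 mm. φR_n = 0.75 × 0.6 × 480 × 5.656 × 154 = 188.1 kN.
Base metal shear (14 mm plate): yield φR_n = 1.0×0.6×345×14×154 = 446.3 kN; rupture φR_n = 0.75×0.6×450×14×154 = 436.6 kN; take 436.6 kN (rupture).
Tension yield (gross): A_g = 138×14 = 1932 mm². φR_n = 0.90 × 345 × 1932 = 599.9 kN.
Governing: min(188.1, 436.6, 599.9) = 188.1 kN → weld metal.

188.1 kN (weld metal governs)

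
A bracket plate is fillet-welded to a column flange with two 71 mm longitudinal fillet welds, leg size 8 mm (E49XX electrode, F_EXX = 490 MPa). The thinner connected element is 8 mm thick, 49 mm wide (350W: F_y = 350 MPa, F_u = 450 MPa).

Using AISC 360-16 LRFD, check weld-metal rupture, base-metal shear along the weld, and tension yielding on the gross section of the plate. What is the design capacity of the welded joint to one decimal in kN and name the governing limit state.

Weld metal: throat = 0.707×8 = 5.656 mm, L = 2×71 = 142 mm. φR_n = 0.75 × 0.6 × 490 × 5.656 × 142 = 177.1 kN.
Base metal shear (8 mm plate): yield φR_n = 1.0×0.6×350×8×142 = 238.6 kN; rupture φR_n = 0.75×0.6×450×8×142 = 230.0 kN; take 230.0 kN (rupture).
Tension yield (gross): A_g = 49×8 = 392 mm². φR_n = 0.90 × 350 × 392 = 123.5 kN.
Governing: min(177.1, 230.0, 123.5) = 123.5 kN → gross-section yield.

123.5 kN (gross-section yield governs)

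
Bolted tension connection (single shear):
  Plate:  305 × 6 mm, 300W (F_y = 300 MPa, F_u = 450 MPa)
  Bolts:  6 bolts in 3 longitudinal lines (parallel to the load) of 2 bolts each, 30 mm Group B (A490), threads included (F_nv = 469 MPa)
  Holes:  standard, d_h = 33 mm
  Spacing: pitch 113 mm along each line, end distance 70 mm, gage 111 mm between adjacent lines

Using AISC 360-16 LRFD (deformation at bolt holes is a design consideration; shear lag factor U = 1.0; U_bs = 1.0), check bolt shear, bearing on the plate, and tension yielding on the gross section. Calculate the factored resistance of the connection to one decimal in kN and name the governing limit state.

Bolt shear: A_b = π(30)²/4 = 706.86 mm². φR_n = 0.75 × 469 × 706.86 × 6 × 1 = 1491.8 kN.
Bearing (6 mm plate, F_u = 450 MPa): end bolts L_c = 70 − 33/2 = 53.5, R_n = min(1.2×53.5×6×450, 2.4×30×6×450) = 173.34 kN/bolt; interior L_c = 113 − 33 = 80, R_n = 194.4 kN/bolt. φR_n = 0.75 × (3×173.34 + 3×194.4) = 827.4 kN.
Tension yield (gross): A_g = 305×6 = 1830 mm². φR_n = 0.90 × 300 × 1830 = 494.1 kN.
Governing: min(1491.8, 827.4, 494.1) = 494.1 kN → gross-section yield.

494.1 kN (gross-section yield governs)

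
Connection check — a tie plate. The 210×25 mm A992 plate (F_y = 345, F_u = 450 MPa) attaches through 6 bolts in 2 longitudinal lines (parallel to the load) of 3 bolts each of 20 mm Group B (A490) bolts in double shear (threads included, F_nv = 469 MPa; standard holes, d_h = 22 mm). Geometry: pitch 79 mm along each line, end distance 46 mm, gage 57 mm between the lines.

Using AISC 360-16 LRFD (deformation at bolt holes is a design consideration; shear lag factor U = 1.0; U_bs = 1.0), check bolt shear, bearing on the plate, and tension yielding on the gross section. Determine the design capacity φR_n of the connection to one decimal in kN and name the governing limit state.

Bolt shear: A_b = π(20)²/4 = 314.16 mm². φR_n = 0.75 × 469 × 314.16 × 6 × 2 = 1326.1 kN.
Bearing (25 mm plate, F_u = 450 MPa): end bolts L_c = 46 − 22/2 = 35, R_n = min(1.2×35×25×450, 2.4×20×25×450) = 472.5 kN/bolt; interior L_c = 79 − 22 = 57, R_n = 540 kN/bolt. φR_n = 0.75 × (2×472.5 + 4×540) = 2328.8 kN.
Tension yield (gross): A_g = 210×25 = 5250 mm². φR_n = 0.90 × 345 × 5250 = 1630.1 kN.
Governing: min(1326.1, 2328.8, 1630.1) = 1326.1 kN → bolt shear.

1326.1 kN (bolt shear governs)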